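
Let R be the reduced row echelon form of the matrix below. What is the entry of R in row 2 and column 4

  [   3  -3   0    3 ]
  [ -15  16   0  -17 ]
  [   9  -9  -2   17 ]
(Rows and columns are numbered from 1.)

r1 -> 1/3·r1
r2 -> r2 + 15·r1
r3 -> r3 − 9·r1
r3 -> -1/2·r3
r1 -> r1 + r2

-2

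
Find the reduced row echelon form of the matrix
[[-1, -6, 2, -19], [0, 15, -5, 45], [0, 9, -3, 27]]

Multiply R1 by -1.
Multiply R2 by 1/15.
Subtract 9 times R2 from R3.
Subtract 6 times R2 from R1.

[[1, 0, 0, 1], [0, 1, -1/3, 3], [0, 0, 0, 0]]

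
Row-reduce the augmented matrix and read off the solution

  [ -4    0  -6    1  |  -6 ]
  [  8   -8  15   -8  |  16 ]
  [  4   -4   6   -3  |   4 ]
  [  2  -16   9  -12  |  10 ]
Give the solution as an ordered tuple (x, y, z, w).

(-1, 3/2, 4/3, -2)

ρ1 → -1/4·ρ1
  [ 1    0  3/2  -1/4  |  3/2 ]
  [ 8   -8   15    -8  |   16 ]
  [ 4   -4    6    -3  |    4 ]
  [ 2  -16    9   -12  |   10 ]
ρ2 → ρ2 − 8·ρ1
  [ 1    0  3/2  -1/4  |  3/2 ]
  [ 0   -8    3    -6  |    4 ]
  [ 4   -4    6    -3  |    4 ]
  [ 2  -16    9   -12  |   10 ]
ρ3 → ρ3 − 4·ρ1
  [ 1    0  3/2  -1/4  |  3/2 ]
  [ 0   -8    3    -6  |    4 ]
  [ 0   -4    0    -2  |   -2 ]
  [ 2  -16    9   -12  |   10 ]
ρ4 → ρ4 − 2·ρ1
  [ 1    0  3/2   -1/4  |  3/2 ]
  [ 0   -8    3     -6  |    4 ]
  [ 0   -4    0     -2  |   -2 ]
  [ 0  -16    6  -23/2  |    7 ]
ρ2 → -1/8·ρ2
  [ 1    0   3/2   -1/4  |   3/2 ]
  [ 0    1  -3/8    3/4  |  -1/2 ]
  [ 0   -4     0     -2  |    -2 ]
  [ 0  -16     6  -23/2  |     7 ]
ρ3 → ρ3 + 4·ρ2
  [ 1    0   3/2   -1/4  |   3/2 ]
  [ 0    1  -3/8    3/4  |  -1/2 ]
  [ 0    0  -3/2      1  |    -4 ]
  [ 0  -16     6  -23/2  |     7 ]
ρ4 → ρ4 + 16·ρ2
  [ 1  0   3/2  -1/4  |   3/2 ]
  [ 0  1  -3/8   3/4  |  -1/2 ]
  [ 0  0  -3/2     1  |    -4 ]
  [ 0  0     0   1/2  |    -1 ]
ρ3 → -2/3·ρ3
  [ 1  0   3/2  -1/4  |   3/2 ]
  [ 0  1  -3/8   3/4  |  -1/2 ]
  [ 0  0     1  -2/3  |   8/3 ]
  [ 0  0     0   1/2  |    -1 ]
ρ4 → 2·ρ4
  [ 1  0   3/2  -1/4  |   3/2 ]
  [ 0  1  -3/8   3/4  |  -1/2 ]
  [ 0  0     1  -2/3  |   8/3 ]
  [ 0  0     0     1  |    -2 ]
ρ3 → ρ3 + 2/3·ρ4
  [ 1  0   3/2  -1/4  |   3/2 ]
  [ 0  1  -3/8   3/4  |  -1/2 ]
  [ 0  0     1     0  |   4/3 ]
  [ 0  0     0     1  |    -2 ]
ρ2 → ρ2 − 3/4·ρ4
  [ 1  0   3/2  -1/4  |  3/2 ]
  [ 0  1  -3/8     0  |    1 ]
  [ 0  0     1     0  |  4/3 ]
  [ 0  0     0     1  |   -2 ]
ρ1 → ρ1 + 1/4·ρ4
  [ 1  0   3/2  0  |    1 ]
  [ 0  1  -3/8  0  |    1 ]
  [ 0  0     1  0  |  4/3 ]
  [ 0  0     0  1  |   -2 ]
ρ2 → ρ2 + 3/8·ρ3
  [ 1  0  3/2  0  |    1 ]
  [ 0  1    0  0  |  3/2 ]
  [ 0  0    1  0  |  4/3 ]
  [ 0  0    0  1  |   -2 ]
ρ1 → ρ1 − 3/2·ρ3
  [ 1  0  0  0  |   -1 ]
  [ 0  1  0  0  |  3/2 ]
  [ 0  0  1  0  |  4/3 ]
  [ 0  0  0  1  |   -2 ]
Reading off the last column: x = -1, y = 3/2, z = 4/3, w = -2.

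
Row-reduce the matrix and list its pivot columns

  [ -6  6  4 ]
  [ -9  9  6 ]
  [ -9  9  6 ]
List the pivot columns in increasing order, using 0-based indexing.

Multiply R1 by -1/6.
  [  1  -1  -2/3 ]
  [ -9   9     6 ]
  [ -9   9     6 ]
Add 9 times R1 to R2.
  [  1  -1  -2/3 ]
  [  0   0     0 ]
  [ -9   9     6 ]
Add 9 times R1 to R3.
  [ 1  -1  -2/3 ]
  [ 0   0     0 ]
  [ 0   0     0 ]
Pivot columns are the columns containing a leading 1.

0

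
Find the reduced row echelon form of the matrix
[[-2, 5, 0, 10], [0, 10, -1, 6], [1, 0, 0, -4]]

r1 → -1/2·r1
  [ 1  -5/2   0  -5 ]
  [ 0    10  -1   6 ]
  [ 1     0   0  -4 ]
r3 → r3 − r1
  [ 1  -5/2   0  -5 ]
  [ 0    10  -1   6 ]
  [ 0   5/2   0   1 ]
r2 → 1/10·r2
  [ 1  -5/2      0   -5 ]
  [ 0     1  -1/10  3/5 ]
  [ 0   5/2      0    1 ]
r3 → r3 − 5/2·r2
  [ 1  -5/2      0    -5 ]
  [ 0     1  -1/10   3/5 ]
  [ 0     0    1/4  -1/2 ]
r3 → 4·r3
  [ 1  -5/2      0   -5 ]
  [ 0     1  -1/10  3/5 ]
  [ 0     0      1   -2 ]
r2 → r2 + 1/10·r3
  [ 1  -5/2  0   -5 ]
  [ 0     1  0  2/5 ]
  [ 0     0  1   -2 ]
r1 → r1 + 5/2·r2
  [ 1  0  0   -4 ]
  [ 0  1  0  2/5 ]
  [ 0  0  1   -2 ]

[[1, 0, 0, -4], [0, 1, 0, 2/5], [0, 0, 1, -2]]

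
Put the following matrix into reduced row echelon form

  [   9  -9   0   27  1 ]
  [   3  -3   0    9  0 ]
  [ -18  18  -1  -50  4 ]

R1 ← 1/9·R1
  [   1  -1   0    3  1/9 ]
  [   3  -3   0    9    0 ]
  [ -18  18  -1  -50    4 ]
R2 ← R2 − 3·R1
  [   1  -1   0    3   1/9 ]
  [   0   0   0    0  -1/3 ]
  [ -18  18  -1  -50     4 ]
R3 ← R3 + 18·R1
  [ 1  -1   0  3   1/9 ]
  [ 0   0   0  0  -1/3 ]
  [ 0   0  -1  4     6 ]
R2 <=> R3
  [ 1  -1   0  3   1/9 ]
  [ 0   0  -1  4     6 ]
  [ 0   0   0  0  -1/3 ]
R2 ← -1·R2
  [ 1  -1  0   3   1/9 ]
  [ 0   0  1  -4    -6 ]
  [ 0   0  0   0  -1/3 ]
R3 ← -3·R3
  [ 1  -1  0   3  1/9 ]
  [ 0   0  1  -4   -6 ]
  [ 0   0  0   0    1 ]
R2 ← R2 + 6·R3
  [ 1  -1  0   3  1/9 ]
  [ 0   0  1  -4    0 ]
  [ 0   0  0   0    1 ]
R1 ← R1 − 1/9·R3
  [ 1  -1  0   3  0 ]
  [ 0   0  1  -4  0 ]
  [ 0   0  0   0  1 ]

[[1, -1, 0, 3, 0], [0, 0, 1, -4, 0], [0, 0, 0, 0, 1]]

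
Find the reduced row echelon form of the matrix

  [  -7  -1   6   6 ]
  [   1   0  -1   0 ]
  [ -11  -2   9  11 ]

[[1, 0, -1, 0], [0, 1, 1, 0], [0, 0, 0, 1]]

R1 -> -1/7·R1
  [   1  1/7  -6/7  -6/7 ]
  [   1    0    -1     0 ]
  [ -11   -2     9    11 ]
R2 -> R2 − R1
  [   1   1/7  -6/7  -6/7 ]
  [   0  -1/7  -1/7   6/7 ]
  [ -11    -2     9    11 ]
R3 -> R3 + 11·R1
  [ 1   1/7  -6/7  -6/7 ]
  [ 0  -1/7  -1/7   6/7 ]
  [ 0  -3/7  -3/7  11/7 ]
R2 -> -7·R2
  [ 1   1/7  -6/7  -6/7 ]
  [ 0     1     1    -6 ]
  [ 0  -3/7  -3/7  11/7 ]
R3 -> R3 + 3/7·R2
  [ 1  1/7  -6/7  -6/7 ]
  [ 0    1     1    -6 ]
  [ 0    0     0    -1 ]
R3 -> -1·R3
  [ 1  1/7  -6/7  -6/7 ]
  [ 0    1     1    -6 ]
  [ 0    0     0     1 ]
R2 -> R2 + 6·R3
  [ 1  1/7  -6/7  -6/7 ]
  [ 0    1     1     0 ]
  [ 0    0     0     1 ]
R1 -> R1 + 6/7·R3
  [ 1  1/7  -6/7  0 ]
  [ 0    1     1  0 ]
  [ 0    0     0  1 ]
R1 -> R1 − 1/7·R2
  [ 1  0  -1  0 ]
  [ 0  1   1  0 ]
  [ 0  0   0  1 ]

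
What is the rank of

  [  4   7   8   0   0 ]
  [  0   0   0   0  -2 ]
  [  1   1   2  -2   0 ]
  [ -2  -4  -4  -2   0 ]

Multiply ρ1 by 1/4.
  [  1  7/4   2   0   0 ]
  [  0    0   0   0  -2 ]
  [  1    1   2  -2   0 ]
  [ -2   -4  -4  -2   0 ]
Subtract ρ1 from ρ3.
  [  1   7/4   2   0   0 ]
  [  0     0   0   0  -2 ]
  [  0  -3/4   0  -2   0 ]
  [ -2    -4  -4  -2   0 ]
Add 2 times ρ1 to ρ4.
  [ 1   7/4  2   0   0 ]
  [ 0     0  0   0  -2 ]
  [ 0  -3/4  0  -2   0 ]
  [ 0  -1/2  0  -2   0 ]
Swap ρ2 and ρ3.
  [ 1   7/4  2   0   0 ]
  [ 0  -3/4  0  -2   0 ]
  [ 0     0  0   0  -2 ]
  [ 0  -1/2  0  -2   0 ]
Multiply ρ2 by -4/3.
  [ 1   7/4  2    0   0 ]
  [ 0     1  0  8/3   0 ]
  [ 0     0  0    0  -2 ]
  [ 0  -1/2  0   -2   0 ]
Add 1/2 times ρ2 to ρ4.
  [ 1  7/4  2     0   0 ]
  [ 0    1  0   8/3   0 ]
  [ 0    0  0     0  -2 ]
  [ 0    0  0  -2/3   0 ]
Swap ρ3 and ρ4.
  [ 1  7/4  2     0   0 ]
  [ 0    1  0   8/3   0 ]
  [ 0    0  0  -2/3   0 ]
  [ 0    0  0     0  -2 ]
Multiply ρ3 by -3/2.
  [ 1  7/4  2    0   0 ]
  [ 0    1  0  8/3   0 ]
  [ 0    0  0    1   0 ]
  [ 0    0  0    0  -2 ]
Multiply ρ4 by -1/2.
  [ 1  7/4  2    0  0 ]
  [ 0    1  0  8/3  0 ]
  [ 0    0  0    1  0 ]
  [ 0    0  0    0  1 ]
Subtract 8/3 times ρ3 from ρ2.
  [ 1  7/4  2  0  0 ]
  [ 0    1  0  0  0 ]
  [ 0    0  0  1  0 ]
  [ 0    0  0  0  1 ]
Subtract 7/4 times ρ2 from ρ1.
  [ 1  0  2  0  0 ]
  [ 0  1  0  0  0 ]
  [ 0  0  0  1  0 ]
  [ 0  0  0  0  1 ]
The reduced form has 4 nonzero rows.

rank = 4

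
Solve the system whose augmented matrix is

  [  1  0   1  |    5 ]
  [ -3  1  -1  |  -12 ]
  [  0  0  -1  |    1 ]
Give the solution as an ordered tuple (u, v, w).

R2 ← R2 + 3·R1
  [ 1  0   1  |  5 ]
  [ 0  1   2  |  3 ]
  [ 0  0  -1  |  1 ]
R3 ← -1·R3
  [ 1  0  1  |   5 ]
  [ 0  1  2  |   3 ]
  [ 0  0  1  |  -1 ]
R2 ← R2 − 2·R3
  [ 1  0  1  |   5 ]
  [ 0  1  0  |   5 ]
  [ 0  0  1  |  -1 ]
R1 ← R1 − R3
  [ 1  0  0  |   6 ]
  [ 0  1  0  |   5 ]
  [ 0  0  1  |  -1 ]
Reading off the last column: u = 6, v = 5, w = -1.

(6, 5, -1)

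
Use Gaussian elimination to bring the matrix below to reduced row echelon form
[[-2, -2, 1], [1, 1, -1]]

ρ1 := -1/2·ρ1
  [ 1  1  -1/2 ]
  [ 1  1    -1 ]
ρ2 := ρ2 − ρ1
  [ 1  1  -1/2 ]
  [ 0  0  -1/2 ]
ρ2 := -2·ρ2
  [ 1  1  -1/2 ]
  [ 0  0     1 ]
ρ1 := ρ1 + 1/2·ρ2
  [ 1  1  0 ]
  [ 0  0  1 ]

[[1, 1, 0], [0, 0, 1]]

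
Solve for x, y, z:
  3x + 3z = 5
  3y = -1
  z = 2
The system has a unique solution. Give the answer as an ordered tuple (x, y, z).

(-1/3, -1/3, 2)

Form the augmented matrix and row-reduce:
  [ 3  0  3  |   5 ]
  [ 0  3  0  |  -1 ]
  [ 0  0  1  |   2 ]
Multiply R1 by 1/3.
  [ 1  0  1  |  5/3 ]
  [ 0  3  0  |   -1 ]
  [ 0  0  1  |    2 ]
Multiply R2 by 1/3.
  [ 1  0  1  |   5/3 ]
  [ 0  1  0  |  -1/3 ]
  [ 0  0  1  |     2 ]
Subtract R3 from R1.
  [ 1  0  0  |  -1/3 ]
  [ 0  1  0  |  -1/3 ]
  [ 0  0  1  |     2 ]
Reading off the last column: x = -1/3, y = -1/3, z = 2.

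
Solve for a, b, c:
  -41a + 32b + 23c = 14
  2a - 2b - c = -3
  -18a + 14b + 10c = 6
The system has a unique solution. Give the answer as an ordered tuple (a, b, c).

Form the augmented matrix and row-reduce:
  [ -41  32  23  |  14 ]
  [   2  -2  -1  |  -3 ]
  [ -18  14  10  |   6 ]
R1 -> -1/41·R1
R2 -> R2 − 2·R1
R3 -> R3 + 18·R1
R2 -> -41/18·R2
R3 -> R3 + 2/41·R2
R3 -> -9·R3
R2 -> R2 + 5/18·R3
R1 -> R1 + 23/41·R3
R1 -> R1 + 32/41·R2
Reading off the last column: a = 3, b = 5, c = -1.

(3, 5, -1)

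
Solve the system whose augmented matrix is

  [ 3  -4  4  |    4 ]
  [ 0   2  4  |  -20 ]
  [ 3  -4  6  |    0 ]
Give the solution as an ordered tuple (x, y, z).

(-4, -6, -2)

Multiply R1 by 1/3.
  [ 1  -4/3  4/3  |  4/3 ]
  [ 0     2    4  |  -20 ]
  [ 3    -4    6  |    0 ]
Subtract 3 times R1 from R3.
  [ 1  -4/3  4/3  |  4/3 ]
  [ 0     2    4  |  -20 ]
  [ 0     0    2  |   -4 ]
Multiply R2 by 1/2.
  [ 1  -4/3  4/3  |  4/3 ]
  [ 0     1    2  |  -10 ]
  [ 0     0    2  |   -4 ]
Multiply R3 by 1/2.
  [ 1  -4/3  4/3  |  4/3 ]
  [ 0     1    2  |  -10 ]
  [ 0     0    1  |   -2 ]
Subtract 2 times R3 from R2.
  [ 1  -4/3  4/3  |  4/3 ]
  [ 0     1    0  |   -6 ]
  [ 0     0    1  |   -2 ]
Subtract 4/3 times R3 from R1.
  [ 1  -4/3  0  |   4 ]
  [ 0     1  0  |  -6 ]
  [ 0     0  1  |  -2 ]
Add 4/3 times R2 to R1.
  [ 1  0  0  |  -4 ]
  [ 0  1  0  |  -6 ]
  [ 0  0  1  |  -2 ]
Reading off the last column: x = -4, y = -6, z = -2.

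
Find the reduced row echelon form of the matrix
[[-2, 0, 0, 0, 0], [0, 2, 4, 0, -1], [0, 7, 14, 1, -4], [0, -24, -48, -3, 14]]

[[1, 0, 0, 0, 0], [0, 1, 2, 0, 0], [0, 0, 0, 1, 0], [0, 0, 0, 0, 1]]

R1 -> -1/2·R1
  [ 1    0    0   0   0 ]
  [ 0    2    4   0  -1 ]
  [ 0    7   14   1  -4 ]
  [ 0  -24  -48  -3  14 ]
R2 -> 1/2·R2
  [ 1    0    0   0     0 ]
  [ 0    1    2   0  -1/2 ]
  [ 0    7   14   1    -4 ]
  [ 0  -24  -48  -3    14 ]
R3 -> R3 − 7·R2
  [ 1    0    0   0     0 ]
  [ 0    1    2   0  -1/2 ]
  [ 0    0    0   1  -1/2 ]
  [ 0  -24  -48  -3    14 ]
R4 -> R4 + 24·R2
  [ 1  0  0   0     0 ]
  [ 0  1  2   0  -1/2 ]
  [ 0  0  0   1  -1/2 ]
  [ 0  0  0  -3     2 ]
R4 -> R4 + 3·R3
  [ 1  0  0  0     0 ]
  [ 0  1  2  0  -1/2 ]
  [ 0  0  0  1  -1/2 ]
  [ 0  0  0  0   1/2 ]
R4 -> 2·R4
  [ 1  0  0  0     0 ]
  [ 0  1  2  0  -1/2 ]
  [ 0  0  0  1  -1/2 ]
  [ 0  0  0  0     1 ]
R3 -> R3 + 1/2·R4
  [ 1  0  0  0     0 ]
  [ 0  1  2  0  -1/2 ]
  [ 0  0  0  1     0 ]
  [ 0  0  0  0     1 ]
R2 -> R2 + 1/2·R4
  [ 1  0  0  0  0 ]
  [ 0  1  2  0  0 ]
  [ 0  0  0  1  0 ]
  [ 0  0  0  0  1 ]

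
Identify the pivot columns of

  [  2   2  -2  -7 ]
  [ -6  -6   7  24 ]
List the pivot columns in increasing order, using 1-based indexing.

Multiply R1 by 1/2.
Add 6 times R1 to R2.
Add R2 to R1.
Pivot columns are the columns containing a leading 1.

1, 3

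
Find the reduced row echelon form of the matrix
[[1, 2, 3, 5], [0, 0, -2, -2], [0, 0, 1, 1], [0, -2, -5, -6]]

Swap r2 and r4.
Multiply r2 by -1/2.
Add 2 times r3 to r4.
Subtract 5/2 times r3 from r2.
Subtract 3 times r3 from r1.
Subtract 2 times r2 from r1.

[[1, 0, 0, 1], [0, 1, 0, 1/2], [0, 0, 1, 1], [0, 0, 0, 0]]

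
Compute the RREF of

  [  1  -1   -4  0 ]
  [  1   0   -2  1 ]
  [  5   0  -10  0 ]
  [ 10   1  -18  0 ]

R2 → R2 − R1
  [  1  -1   -4  0 ]
  [  0   1    2  1 ]
  [  5   0  -10  0 ]
  [ 10   1  -18  0 ]
R3 → R3 − 5·R1
  [  1  -1   -4  0 ]
  [  0   1    2  1 ]
  [  0   5   10  0 ]
  [ 10   1  -18  0 ]
R4 → R4 − 10·R1
  [ 1  -1  -4  0 ]
  [ 0   1   2  1 ]
  [ 0   5  10  0 ]
  [ 0  11  22  0 ]
R3 → R3 − 5·R2
  [ 1  -1  -4   0 ]
  [ 0   1   2   1 ]
  [ 0   0   0  -5 ]
  [ 0  11  22   0 ]
R4 → R4 − 11·R2
  [ 1  -1  -4    0 ]
  [ 0   1   2    1 ]
  [ 0   0   0   -5 ]
  [ 0   0   0  -11 ]
R3 → -1/5·R3
  [ 1  -1  -4    0 ]
  [ 0   1   2    1 ]
  [ 0   0   0    1 ]
  [ 0   0   0  -11 ]
R4 → R4 + 11·R3
  [ 1  -1  -4  0 ]
  [ 0   1   2  1 ]
  [ 0   0   0  1 ]
  [ 0   0   0  0 ]
R2 → R2 − R3
  [ 1  -1  -4  0 ]
  [ 0   1   2  0 ]
  [ 0   0   0  1 ]
  [ 0   0   0  0 ]
R1 → R1 + R2
  [ 1  0  -2  0 ]
  [ 0  1   2  0 ]
  [ 0  0   0  1 ]
  [ 0  0   0  0 ]

[[1, 0, -2, 0], [0, 1, 2, 0], [0, 0, 0, 1], [0, 0, 0, 0]]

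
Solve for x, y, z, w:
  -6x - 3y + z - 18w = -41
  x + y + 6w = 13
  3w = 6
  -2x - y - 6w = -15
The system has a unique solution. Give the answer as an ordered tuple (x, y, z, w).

(2, -1, 4, 2)

Form the augmented matrix and row-reduce:
  [ -6  -3  1  -18  |  -41 ]
  [  1   1  0    6  |   13 ]
  [  0   0  0    3  |    6 ]
  [ -2  -1  0   -6  |  -15 ]
r1 ← -1/6·r1
r2 ← r2 − r1
r4 ← r4 + 2·r1
r2 ← 2·r2
r3 <=> r4
r3 ← -3·r3
r4 ← 1/3·r4
r2 ← r2 − 6·r4
r1 ← r1 − 3·r4
r2 ← r2 − 1/3·r3
r1 ← r1 + 1/6·r3
r1 ← r1 − 1/2·r2
Reading off the last column: x = 2, y = -1, z = 4, w = 2.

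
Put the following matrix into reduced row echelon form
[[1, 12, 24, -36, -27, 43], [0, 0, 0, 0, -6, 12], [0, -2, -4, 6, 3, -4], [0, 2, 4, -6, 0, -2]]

R2 <=> R3
  [ 1  12  24  -36  -27  43 ]
  [ 0  -2  -4    6    3  -4 ]
  [ 0   0   0    0   -6  12 ]
  [ 0   2   4   -6    0  -2 ]
R2 -> -1/2·R2
  [ 1  12  24  -36   -27  43 ]
  [ 0   1   2   -3  -3/2   2 ]
  [ 0   0   0    0    -6  12 ]
  [ 0   2   4   -6     0  -2 ]
R4 -> R4 − 2·R2
  [ 1  12  24  -36   -27  43 ]
  [ 0   1   2   -3  -3/2   2 ]
  [ 0   0   0    0    -6  12 ]
  [ 0   0   0    0     3  -6 ]
R3 -> -1/6·R3
  [ 1  12  24  -36   -27  43 ]
  [ 0   1   2   -3  -3/2   2 ]
  [ 0   0   0    0     1  -2 ]
  [ 0   0   0    0     3  -6 ]
R4 -> R4 − 3·R3
  [ 1  12  24  -36   -27  43 ]
  [ 0   1   2   -3  -3/2   2 ]
  [ 0   0   0    0     1  -2 ]
  [ 0   0   0    0     0   0 ]
R2 -> R2 + 3/2·R3
  [ 1  12  24  -36  -27  43 ]
  [ 0   1   2   -3    0  -1 ]
  [ 0   0   0    0    1  -2 ]
  [ 0   0   0    0    0   0 ]
R1 -> R1 + 27·R3
  [ 1  12  24  -36  0  -11 ]
  [ 0   1   2   -3  0   -1 ]
  [ 0   0   0    0  1   -2 ]
  [ 0   0   0    0  0    0 ]
R1 -> R1 − 12·R2
  [ 1  0  0   0  0   1 ]
  [ 0  1  2  -3  0  -1 ]
  [ 0  0  0   0  1  -2 ]
  [ 0  0  0   0  0   0 ]

[[1, 0, 0, 0, 0, 1], [0, 1, 2, -3, 0, -1], [0, 0, 0, 0, 1, -2], [0, 0, 0, 0, 0, 0]]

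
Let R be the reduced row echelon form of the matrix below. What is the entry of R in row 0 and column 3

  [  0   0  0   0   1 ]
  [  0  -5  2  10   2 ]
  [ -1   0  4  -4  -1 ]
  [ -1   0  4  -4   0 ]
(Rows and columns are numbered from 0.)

R1 ↔ R3
R1 := -1·R1
R4 := R4 + R1
R2 := -1/5·R2
R4 := R4 − R3
R2 := R2 + 2/5·R3
R1 := R1 − R3

4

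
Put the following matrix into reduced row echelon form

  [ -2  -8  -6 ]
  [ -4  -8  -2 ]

[[1, 0, -2], [0, 1, 5/4]]

R1 ← -1/2·R1
  [  1   4   3 ]
  [ -4  -8  -2 ]
R2 ← R2 + 4·R1
  [ 1  4   3 ]
  [ 0  8  10 ]
R2 ← 1/8·R2
  [ 1  4    3 ]
  [ 0  1  5/4 ]
R1 ← R1 − 4·R2
  [ 1  0   -2 ]
  [ 0  1  5/4 ]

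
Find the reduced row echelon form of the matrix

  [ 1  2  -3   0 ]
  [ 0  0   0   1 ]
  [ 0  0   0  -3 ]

Add 3 times ρ2 to ρ3.

[[1, 2, -3, 0], [0, 0, 0, 1], [0, 0, 0, 0]]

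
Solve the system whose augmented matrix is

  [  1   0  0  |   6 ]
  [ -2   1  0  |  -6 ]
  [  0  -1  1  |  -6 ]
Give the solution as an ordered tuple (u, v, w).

ρ2 ← ρ2 + 2·ρ1
ρ3 ← ρ3 + ρ2
Reading off the last column: u = 6, v = 6, w = 0.

(6, 6, 0)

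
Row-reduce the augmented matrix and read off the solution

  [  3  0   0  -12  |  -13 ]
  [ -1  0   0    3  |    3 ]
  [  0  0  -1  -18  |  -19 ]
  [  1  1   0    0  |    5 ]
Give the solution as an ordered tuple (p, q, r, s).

R1 := 1/3·R1
  [  1  0   0   -4  |  -13/3 ]
  [ -1  0   0    3  |      3 ]
  [  0  0  -1  -18  |    -19 ]
  [  1  1   0    0  |      5 ]
R2 := R2 + R1
  [ 1  0   0   -4  |  -13/3 ]
  [ 0  0   0   -1  |   -4/3 ]
  [ 0  0  -1  -18  |    -19 ]
  [ 1  1   0    0  |      5 ]
R4 := R4 − R1
  [ 1  0   0   -4  |  -13/3 ]
  [ 0  0   0   -1  |   -4/3 ]
  [ 0  0  -1  -18  |    -19 ]
  [ 0  1   0    4  |   28/3 ]
R2 <=> R4
  [ 1  0   0   -4  |  -13/3 ]
  [ 0  1   0    4  |   28/3 ]
  [ 0  0  -1  -18  |    -19 ]
  [ 0  0   0   -1  |   -4/3 ]
R3 := -1·R3
  [ 1  0  0  -4  |  -13/3 ]
  [ 0  1  0   4  |   28/3 ]
  [ 0  0  1  18  |     19 ]
  [ 0  0  0  -1  |   -4/3 ]
R4 := -1·R4
  [ 1  0  0  -4  |  -13/3 ]
  [ 0  1  0   4  |   28/3 ]
  [ 0  0  1  18  |     19 ]
  [ 0  0  0   1  |    4/3 ]
R3 := R3 − 18·R4
  [ 1  0  0  -4  |  -13/3 ]
  [ 0  1  0   4  |   28/3 ]
  [ 0  0  1   0  |     -5 ]
  [ 0  0  0   1  |    4/3 ]
R2 := R2 − 4·R4
  [ 1  0  0  -4  |  -13/3 ]
  [ 0  1  0   0  |      4 ]
  [ 0  0  1   0  |     -5 ]
  [ 0  0  0   1  |    4/3 ]
R1 := R1 + 4·R4
  [ 1  0  0  0  |    1 ]
  [ 0  1  0  0  |    4 ]
  [ 0  0  1  0  |   -5 ]
  [ 0  0  0  1  |  4/3 ]
Reading off the last column: p = 1, q = 4, r = -5, s = 4/3.

(1, 4, -5, 4/3)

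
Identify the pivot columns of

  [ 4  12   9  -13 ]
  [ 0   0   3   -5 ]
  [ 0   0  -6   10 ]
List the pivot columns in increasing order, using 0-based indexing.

R1 ← 1/4·R1
R2 ← 1/3·R2
R3 ← R3 + 6·R2
R1 ← R1 − 9/4·R2
Pivot columns are the columns containing a leading 1.

0, 2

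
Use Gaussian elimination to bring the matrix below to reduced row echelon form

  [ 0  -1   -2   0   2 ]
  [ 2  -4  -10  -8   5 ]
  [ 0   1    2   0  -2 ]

[[1, 0, -1, -4, -3/2], [0, 1, 2, 0, -2], [0, 0, 0, 0, 0]]

Swap ρ1 and ρ2.
  [ 2  -4  -10  -8   5 ]
  [ 0  -1   -2   0   2 ]
  [ 0   1    2   0  -2 ]
Multiply ρ1 by 1/2.
  [ 1  -2  -5  -4  5/2 ]
  [ 0  -1  -2   0    2 ]
  [ 0   1   2   0   -2 ]
Multiply ρ2 by -1.
  [ 1  -2  -5  -4  5/2 ]
  [ 0   1   2   0   -2 ]
  [ 0   1   2   0   -2 ]
Subtract ρ2 from ρ3.
  [ 1  -2  -5  -4  5/2 ]
  [ 0   1   2   0   -2 ]
  [ 0   0   0   0    0 ]
Add 2 times ρ2 to ρ1.
  [ 1  0  -1  -4  -3/2 ]
  [ 0  1   2   0    -2 ]
  [ 0  0   0   0     0 ]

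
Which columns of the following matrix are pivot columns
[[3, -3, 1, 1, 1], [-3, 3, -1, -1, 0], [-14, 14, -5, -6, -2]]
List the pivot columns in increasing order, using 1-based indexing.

Multiply R1 by 1/3.
  [   1  -1  1/3  1/3  1/3 ]
  [  -3   3   -1   -1    0 ]
  [ -14  14   -5   -6   -2 ]
Add 3 times R1 to R2.
  [   1  -1  1/3  1/3  1/3 ]
  [   0   0    0    0    1 ]
  [ -14  14   -5   -6   -2 ]
Add 14 times R1 to R3.
  [ 1  -1   1/3   1/3  1/3 ]
  [ 0   0     0     0    1 ]
  [ 0   0  -1/3  -4/3  8/3 ]
Swap R2 and R3.
  [ 1  -1   1/3   1/3  1/3 ]
  [ 0   0  -1/3  -4/3  8/3 ]
  [ 0   0     0     0    1 ]
Multiply R2 by -3.
  [ 1  -1  1/3  1/3  1/3 ]
  [ 0   0    1    4   -8 ]
  [ 0   0    0    0    1 ]
Add 8 times R3 to R2.
  [ 1  -1  1/3  1/3  1/3 ]
  [ 0   0    1    4    0 ]
  [ 0   0    0    0    1 ]
Subtract 1/3 times R3 from R1.
  [ 1  -1  1/3  1/3  0 ]
  [ 0   0    1    4  0 ]
  [ 0   0    0    0  1 ]
Subtract 1/3 times R2 from R1.
  [ 1  -1  0  -1  0 ]
  [ 0   0  1   4  0 ]
  [ 0   0  0   0  1 ]
Pivot columns are the columns containing a leading 1.

1, 3, 5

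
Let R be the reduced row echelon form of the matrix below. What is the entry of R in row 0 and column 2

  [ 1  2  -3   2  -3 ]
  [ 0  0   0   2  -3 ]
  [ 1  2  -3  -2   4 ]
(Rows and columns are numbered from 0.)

-3

R3 -> R3 − R1
  [ 1  2  -3   2  -3 ]
  [ 0  0   0   2  -3 ]
  [ 0  0   0  -4   7 ]
R2 -> 1/2·R2
  [ 1  2  -3   2    -3 ]
  [ 0  0   0   1  -3/2 ]
  [ 0  0   0  -4     7 ]
R3 -> R3 + 4·R2
  [ 1  2  -3  2    -3 ]
  [ 0  0   0  1  -3/2 ]
  [ 0  0   0  0     1 ]
R2 -> R2 + 3/2·R3
  [ 1  2  -3  2  -3 ]
  [ 0  0   0  1   0 ]
  [ 0  0   0  0   1 ]
R1 -> R1 + 3·R3
  [ 1  2  -3  2  0 ]
  [ 0  0   0  1  0 ]
  [ 0  0   0  0  1 ]
R1 -> R1 − 2·R2
  [ 1  2  -3  0  0 ]
  [ 0  0   0  1  0 ]
  [ 0  0   0  0  1 ]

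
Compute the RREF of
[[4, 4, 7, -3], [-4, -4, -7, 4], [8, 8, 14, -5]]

R1 -> 1/4·R1
  [  1   1  7/4  -3/4 ]
  [ -4  -4   -7     4 ]
  [  8   8   14    -5 ]
R2 -> R2 + 4·R1
  [ 1  1  7/4  -3/4 ]
  [ 0  0    0     1 ]
  [ 8  8   14    -5 ]
R3 -> R3 − 8·R1
  [ 1  1  7/4  -3/4 ]
  [ 0  0    0     1 ]
  [ 0  0    0     1 ]
R3 -> R3 − R2
  [ 1  1  7/4  -3/4 ]
  [ 0  0    0     1 ]
  [ 0  0    0     0 ]
R1 -> R1 + 3/4·R2
  [ 1  1  7/4  0 ]
  [ 0  0    0  1 ]
  [ 0  0    0  0 ]

[[1, 1, 7/4, 0], [0, 0, 0, 1], [0, 0, 0, 0]]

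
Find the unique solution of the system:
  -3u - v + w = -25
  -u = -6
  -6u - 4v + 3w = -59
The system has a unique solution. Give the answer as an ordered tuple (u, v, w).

(6, 2, -5)

Form the augmented matrix and row-reduce:
  [ -3  -1  1  |  -25 ]
  [ -1   0  0  |   -6 ]
  [ -6  -4  3  |  -59 ]
R1 := -1/3·R1
  [  1  1/3  -1/3  |  25/3 ]
  [ -1    0     0  |    -6 ]
  [ -6   -4     3  |   -59 ]
R2 := R2 + R1
  [  1  1/3  -1/3  |  25/3 ]
  [  0  1/3  -1/3  |   7/3 ]
  [ -6   -4     3  |   -59 ]
R3 := R3 + 6·R1
  [ 1  1/3  -1/3  |  25/3 ]
  [ 0  1/3  -1/3  |   7/3 ]
  [ 0   -2     1  |    -9 ]
R2 := 3·R2
  [ 1  1/3  -1/3  |  25/3 ]
  [ 0    1    -1  |     7 ]
  [ 0   -2     1  |    -9 ]
R3 := R3 + 2·R2
  [ 1  1/3  -1/3  |  25/3 ]
  [ 0    1    -1  |     7 ]
  [ 0    0    -1  |     5 ]
R3 := -1·R3
  [ 1  1/3  -1/3  |  25/3 ]
  [ 0    1    -1  |     7 ]
  [ 0    0     1  |    -5 ]
R2 := R2 + R3
  [ 1  1/3  -1/3  |  25/3 ]
  [ 0    1     0  |     2 ]
  [ 0    0     1  |    -5 ]
R1 := R1 + 1/3·R3
  [ 1  1/3  0  |  20/3 ]
  [ 0    1  0  |     2 ]
  [ 0    0  1  |    -5 ]
R1 := R1 − 1/3·R2
  [ 1  0  0  |   6 ]
  [ 0  1  0  |   2 ]
  [ 0  0  1  |  -5 ]
Reading off the last column: u = 6, v = 2, w = -5.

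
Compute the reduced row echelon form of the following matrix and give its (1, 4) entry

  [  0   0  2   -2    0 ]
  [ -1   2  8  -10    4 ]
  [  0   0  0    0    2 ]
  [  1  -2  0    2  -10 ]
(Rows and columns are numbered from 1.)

Swap r1 and r2.
Multiply r1 by -1.
Subtract r1 from r4.
Multiply r2 by 1/2.
Subtract 8 times r2 from r4.
Multiply r3 by 1/2.
Add 6 times r3 to r4.
Add 4 times r3 to r1.
Add 8 times r2 to r1.

2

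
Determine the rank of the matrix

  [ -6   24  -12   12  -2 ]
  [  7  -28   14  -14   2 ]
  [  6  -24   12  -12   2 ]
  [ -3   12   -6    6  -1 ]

R1 -> -1/6·R1
R2 -> R2 − 7·R1
R3 -> R3 − 6·R1
R4 -> R4 + 3·R1
R2 -> -3·R2
R1 -> R1 − 1/3·R2
The reduced form has 2 nonzero rows.

rank = 2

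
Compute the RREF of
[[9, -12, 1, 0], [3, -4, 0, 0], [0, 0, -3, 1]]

R1 → 1/9·R1
  [ 1  -4/3  1/9  0 ]
  [ 3    -4    0  0 ]
  [ 0     0   -3  1 ]
R2 → R2 − 3·R1
  [ 1  -4/3   1/9  0 ]
  [ 0     0  -1/3  0 ]
  [ 0     0    -3  1 ]
R2 → -3·R2
  [ 1  -4/3  1/9  0 ]
  [ 0     0    1  0 ]
  [ 0     0   -3  1 ]
R3 → R3 + 3·R2
  [ 1  -4/3  1/9  0 ]
  [ 0     0    1  0 ]
  [ 0     0    0  1 ]
R1 → R1 − 1/9·R2
  [ 1  -4/3  0  0 ]
  [ 0     0  1  0 ]
  [ 0     0  0  1 ]

[[1, -4/3, 0, 0], [0, 0, 1, 0], [0, 0, 0, 1]]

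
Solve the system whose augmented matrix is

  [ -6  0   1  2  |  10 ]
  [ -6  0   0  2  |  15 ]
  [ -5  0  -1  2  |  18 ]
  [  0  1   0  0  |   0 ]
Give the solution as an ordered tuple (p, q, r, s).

Multiply R1 by -1/6.
  [  1  0  -1/6  -1/3  |  -5/3 ]
  [ -6  0     0     2  |    15 ]
  [ -5  0    -1     2  |    18 ]
  [  0  1     0     0  |     0 ]
Add 6 times R1 to R2.
  [  1  0  -1/6  -1/3  |  -5/3 ]
  [  0  0    -1     0  |     5 ]
  [ -5  0    -1     2  |    18 ]
  [  0  1     0     0  |     0 ]
Add 5 times R1 to R3.
  [ 1  0   -1/6  -1/3  |  -5/3 ]
  [ 0  0     -1     0  |     5 ]
  [ 0  0  -11/6   1/3  |  29/3 ]
  [ 0  1      0     0  |     0 ]
Swap R2 and R4.
  [ 1  0   -1/6  -1/3  |  -5/3 ]
  [ 0  1      0     0  |     0 ]
  [ 0  0  -11/6   1/3  |  29/3 ]
  [ 0  0     -1     0  |     5 ]
Multiply R3 by -6/11.
  [ 1  0  -1/6   -1/3  |    -5/3 ]
  [ 0  1     0      0  |       0 ]
  [ 0  0     1  -2/11  |  -58/11 ]
  [ 0  0    -1      0  |       5 ]
Add R3 to R4.
  [ 1  0  -1/6   -1/3  |    -5/3 ]
  [ 0  1     0      0  |       0 ]
  [ 0  0     1  -2/11  |  -58/11 ]
  [ 0  0     0  -2/11  |   -3/11 ]
Multiply R4 by -11/2.
  [ 1  0  -1/6   -1/3  |    -5/3 ]
  [ 0  1     0      0  |       0 ]
  [ 0  0     1  -2/11  |  -58/11 ]
  [ 0  0     0      1  |     3/2 ]
Add 2/11 times R4 to R3.
  [ 1  0  -1/6  -1/3  |  -5/3 ]
  [ 0  1     0     0  |     0 ]
  [ 0  0     1     0  |    -5 ]
  [ 0  0     0     1  |   3/2 ]
Add 1/3 times R4 to R1.
  [ 1  0  -1/6  0  |  -7/6 ]
  [ 0  1     0  0  |     0 ]
  [ 0  0     1  0  |    -5 ]
  [ 0  0     0  1  |   3/2 ]
Add 1/6 times R3 to R1.
  [ 1  0  0  0  |   -2 ]
  [ 0  1  0  0  |    0 ]
  [ 0  0  1  0  |   -5 ]
  [ 0  0  0  1  |  3/2 ]
Reading off the last column: p = -2, q = 0, r = -5, s = 3/2.

(-2, 0, -5, 3/2)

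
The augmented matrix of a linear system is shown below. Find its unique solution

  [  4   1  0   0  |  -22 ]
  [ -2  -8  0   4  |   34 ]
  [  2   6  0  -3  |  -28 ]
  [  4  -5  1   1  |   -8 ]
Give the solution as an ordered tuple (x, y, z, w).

(-5, -2, 0, 2)

R1 → 1/4·R1
R2 → R2 + 2·R1
R3 → R3 − 2·R1
R4 → R4 − 4·R1
R2 → -2/15·R2
R3 → R3 − 11/2·R2
R4 → R4 + 6·R2
R3 <-> R4
R4 → -15·R4
R3 → R3 + 11/5·R4
R2 → R2 + 8/15·R4
R1 → R1 − 1/4·R2
Reading off the last column: x = -5, y = -2, z = 0, w = 2.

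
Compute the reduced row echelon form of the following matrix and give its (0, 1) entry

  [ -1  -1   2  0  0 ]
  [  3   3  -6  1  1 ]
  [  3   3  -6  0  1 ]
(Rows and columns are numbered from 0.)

1

R1 ← -1·R1
  [ 1  1  -2  0  0 ]
  [ 3  3  -6  1  1 ]
  [ 3  3  -6  0  1 ]
R2 ← R2 − 3·R1
  [ 1  1  -2  0  0 ]
  [ 0  0   0  1  1 ]
  [ 3  3  -6  0  1 ]
R3 ← R3 − 3·R1
  [ 1  1  -2  0  0 ]
  [ 0  0   0  1  1 ]
  [ 0  0   0  0  1 ]
R2 ← R2 − R3
  [ 1  1  -2  0  0 ]
  [ 0  0   0  1  0 ]
  [ 0  0   0  0  1 ]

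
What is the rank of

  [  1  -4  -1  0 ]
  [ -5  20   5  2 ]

r2 ← r2 + 5·r1
  [ 1  -4  -1  0 ]
  [ 0   0   0  2 ]
r2 ← 1/2·r2
  [ 1  -4  -1  0 ]
  [ 0   0   0  1 ]
The reduced form has 2 nonzero rows.

rank = 2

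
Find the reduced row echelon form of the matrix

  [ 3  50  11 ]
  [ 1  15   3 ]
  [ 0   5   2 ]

[[1, 0, -3], [0, 1, 2/5], [0, 0, 0]]

R1 := 1/3·R1
R2 := R2 − R1
R2 := -3/5·R2
R3 := R3 − 5·R2
R1 := R1 − 50/3·R2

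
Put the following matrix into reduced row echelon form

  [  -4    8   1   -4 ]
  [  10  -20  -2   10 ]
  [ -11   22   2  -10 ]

ρ1 → -1/4·ρ1
  [   1   -2  -1/4    1 ]
  [  10  -20    -2   10 ]
  [ -11   22     2  -10 ]
ρ2 → ρ2 − 10·ρ1
  [   1  -2  -1/4    1 ]
  [   0   0   1/2    0 ]
  [ -11  22     2  -10 ]
ρ3 → ρ3 + 11·ρ1
  [ 1  -2  -1/4  1 ]
  [ 0   0   1/2  0 ]
  [ 0   0  -3/4  1 ]
ρ2 → 2·ρ2
  [ 1  -2  -1/4  1 ]
  [ 0   0     1  0 ]
  [ 0   0  -3/4  1 ]
ρ3 → ρ3 + 3/4·ρ2
  [ 1  -2  -1/4  1 ]
  [ 0   0     1  0 ]
  [ 0   0     0  1 ]
ρ1 → ρ1 − ρ3
  [ 1  -2  -1/4  0 ]
  [ 0   0     1  0 ]
  [ 0   0     0  1 ]
ρ1 → ρ1 + 1/4·ρ2
  [ 1  -2  0  0 ]
  [ 0   0  1  0 ]
  [ 0   0  0  1 ]

[[1, -2, 0, 0], [0, 0, 1, 0], [0, 0, 0, 1]]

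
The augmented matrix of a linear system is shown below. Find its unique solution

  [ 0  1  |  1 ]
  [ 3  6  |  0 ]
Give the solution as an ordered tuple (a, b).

Swap ρ1 and ρ2.
  [ 3  6  |  0 ]
  [ 0  1  |  1 ]
Multiply ρ1 by 1/3.
  [ 1  2  |  0 ]
  [ 0  1  |  1 ]
Subtract 2 times ρ2 from ρ1.
  [ 1  0  |  -2 ]
  [ 0  1  |   1 ]
Reading off the last column: a = -2, b = 1.

(-2, 1)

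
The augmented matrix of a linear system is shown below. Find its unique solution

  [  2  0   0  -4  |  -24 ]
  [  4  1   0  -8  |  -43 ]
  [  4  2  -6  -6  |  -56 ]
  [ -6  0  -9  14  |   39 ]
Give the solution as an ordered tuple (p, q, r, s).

(0, 5, 5, 6)

R1 → 1/2·R1
  [  1  0   0  -2  |  -12 ]
  [  4  1   0  -8  |  -43 ]
  [  4  2  -6  -6  |  -56 ]
  [ -6  0  -9  14  |   39 ]
R2 → R2 − 4·R1
  [  1  0   0  -2  |  -12 ]
  [  0  1   0   0  |    5 ]
  [  4  2  -6  -6  |  -56 ]
  [ -6  0  -9  14  |   39 ]
R3 → R3 − 4·R1
  [  1  0   0  -2  |  -12 ]
  [  0  1   0   0  |    5 ]
  [  0  2  -6   2  |   -8 ]
  [ -6  0  -9  14  |   39 ]
R4 → R4 + 6·R1
  [ 1  0   0  -2  |  -12 ]
  [ 0  1   0   0  |    5 ]
  [ 0  2  -6   2  |   -8 ]
  [ 0  0  -9   2  |  -33 ]
R3 → R3 − 2·R2
  [ 1  0   0  -2  |  -12 ]
  [ 0  1   0   0  |    5 ]
  [ 0  0  -6   2  |  -18 ]
  [ 0  0  -9   2  |  -33 ]
R3 → -1/6·R3
  [ 1  0   0    -2  |  -12 ]
  [ 0  1   0     0  |    5 ]
  [ 0  0   1  -1/3  |    3 ]
  [ 0  0  -9     2  |  -33 ]
R4 → R4 + 9·R3
  [ 1  0  0    -2  |  -12 ]
  [ 0  1  0     0  |    5 ]
  [ 0  0  1  -1/3  |    3 ]
  [ 0  0  0    -1  |   -6 ]
R4 → -1·R4
  [ 1  0  0    -2  |  -12 ]
  [ 0  1  0     0  |    5 ]
  [ 0  0  1  -1/3  |    3 ]
  [ 0  0  0     1  |    6 ]
R3 → R3 + 1/3·R4
  [ 1  0  0  -2  |  -12 ]
  [ 0  1  0   0  |    5 ]
  [ 0  0  1   0  |    5 ]
  [ 0  0  0   1  |    6 ]
R1 → R1 + 2·R4
  [ 1  0  0  0  |  0 ]
  [ 0  1  0  0  |  5 ]
  [ 0  0  1  0  |  5 ]
  [ 0  0  0  1  |  6 ]
Reading off the last column: p = 0, q = 5, r = 5, s = 6.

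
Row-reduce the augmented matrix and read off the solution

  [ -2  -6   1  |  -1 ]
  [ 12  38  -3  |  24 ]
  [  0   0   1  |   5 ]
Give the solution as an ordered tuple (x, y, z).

ρ1 ← -1/2·ρ1
  [  1   3  -1/2  |  1/2 ]
  [ 12  38    -3  |   24 ]
  [  0   0     1  |    5 ]
ρ2 ← ρ2 − 12·ρ1
  [ 1  3  -1/2  |  1/2 ]
  [ 0  2     3  |   18 ]
  [ 0  0     1  |    5 ]
ρ2 ← 1/2·ρ2
  [ 1  3  -1/2  |  1/2 ]
  [ 0  1   3/2  |    9 ]
  [ 0  0     1  |    5 ]
ρ2 ← ρ2 − 3/2·ρ3
  [ 1  3  -1/2  |  1/2 ]
  [ 0  1     0  |  3/2 ]
  [ 0  0     1  |    5 ]
ρ1 ← ρ1 + 1/2·ρ3
  [ 1  3  0  |    3 ]
  [ 0  1  0  |  3/2 ]
  [ 0  0  1  |    5 ]
ρ1 ← ρ1 − 3·ρ2
  [ 1  0  0  |  -3/2 ]
  [ 0  1  0  |   3/2 ]
  [ 0  0  1  |     5 ]
Reading off the last column: x = -3/2, y = 3/2, z = 5.

(-3/2, 3/2, 5)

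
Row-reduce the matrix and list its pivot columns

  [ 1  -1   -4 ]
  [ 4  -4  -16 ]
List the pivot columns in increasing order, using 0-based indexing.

ρ2 := ρ2 − 4·ρ1
Pivot columns are the columns containing a leading 1.

0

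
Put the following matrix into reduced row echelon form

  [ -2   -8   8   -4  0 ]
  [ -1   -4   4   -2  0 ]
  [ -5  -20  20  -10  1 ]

[[1, 4, -4, 2, 0], [0, 0, 0, 0, 1], [0, 0, 0, 0, 0]]

Multiply r1 by -1/2.
Add r1 to r2.
Add 5 times r1 to r3.
Swap r2 and r3.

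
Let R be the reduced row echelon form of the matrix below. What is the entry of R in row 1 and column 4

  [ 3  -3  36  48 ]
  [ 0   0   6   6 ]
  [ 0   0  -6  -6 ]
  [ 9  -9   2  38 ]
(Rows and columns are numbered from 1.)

R1 -> 1/3·R1
  [ 1  -1  12  16 ]
  [ 0   0   6   6 ]
  [ 0   0  -6  -6 ]
  [ 9  -9   2  38 ]
R4 -> R4 − 9·R1
  [ 1  -1    12    16 ]
  [ 0   0     6     6 ]
  [ 0   0    -6    -6 ]
  [ 0   0  -106  -106 ]
R2 -> 1/6·R2
  [ 1  -1    12    16 ]
  [ 0   0     1     1 ]
  [ 0   0    -6    -6 ]
  [ 0   0  -106  -106 ]
R3 -> R3 + 6·R2
  [ 1  -1    12    16 ]
  [ 0   0     1     1 ]
  [ 0   0     0     0 ]
  [ 0   0  -106  -106 ]
R4 -> R4 + 106·R2
  [ 1  -1  12  16 ]
  [ 0   0   1   1 ]
  [ 0   0   0   0 ]
  [ 0   0   0   0 ]
R1 -> R1 − 12·R2
  [ 1  -1  0  4 ]
  [ 0   0  1  1 ]
  [ 0   0  0  0 ]
  [ 0   0  0  0 ]

4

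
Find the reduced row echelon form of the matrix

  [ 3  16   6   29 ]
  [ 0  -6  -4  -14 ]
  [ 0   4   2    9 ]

[[1, 0, 0, -2], [0, 1, 0, 2], [0, 0, 1, 1/2]]

Multiply ρ1 by 1/3.
  [ 1  16/3   2  29/3 ]
  [ 0    -6  -4   -14 ]
  [ 0     4   2     9 ]
Multiply ρ2 by -1/6.
  [ 1  16/3    2  29/3 ]
  [ 0     1  2/3   7/3 ]
  [ 0     4    2     9 ]
Subtract 4 times ρ2 from ρ3.
  [ 1  16/3     2  29/3 ]
  [ 0     1   2/3   7/3 ]
  [ 0     0  -2/3  -1/3 ]
Multiply ρ3 by -3/2.
  [ 1  16/3    2  29/3 ]
  [ 0     1  2/3   7/3 ]
  [ 0     0    1   1/2 ]
Subtract 2/3 times ρ3 from ρ2.
  [ 1  16/3  2  29/3 ]
  [ 0     1  0     2 ]
  [ 0     0  1   1/2 ]
Subtract 2 times ρ3 from ρ1.
  [ 1  16/3  0  26/3 ]
  [ 0     1  0     2 ]
  [ 0     0  1   1/2 ]
Subtract 16/3 times ρ2 from ρ1.
  [ 1  0  0   -2 ]
  [ 0  1  0    2 ]
  [ 0  0  1  1/2 ]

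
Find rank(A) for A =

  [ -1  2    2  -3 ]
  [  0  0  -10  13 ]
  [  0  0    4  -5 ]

rank = 3

R1 → -1·R1
R2 → -1/10·R2
R3 → R3 − 4·R2
R3 → 5·R3
R2 → R2 + 13/10·R3
R1 → R1 − 3·R3
R1 → R1 + 2·R2
The reduced form has 3 nonzero rows.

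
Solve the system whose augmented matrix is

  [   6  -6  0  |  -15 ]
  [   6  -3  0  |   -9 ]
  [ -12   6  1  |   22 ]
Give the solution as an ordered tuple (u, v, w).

R1 → 1/6·R1
  [   1  -1  0  |  -5/2 ]
  [   6  -3  0  |    -9 ]
  [ -12   6  1  |    22 ]
R2 → R2 − 6·R1
  [   1  -1  0  |  -5/2 ]
  [   0   3  0  |     6 ]
  [ -12   6  1  |    22 ]
R3 → R3 + 12·R1
  [ 1  -1  0  |  -5/2 ]
  [ 0   3  0  |     6 ]
  [ 0  -6  1  |    -8 ]
R2 → 1/3·R2
  [ 1  -1  0  |  -5/2 ]
  [ 0   1  0  |     2 ]
  [ 0  -6  1  |    -8 ]
R3 → R3 + 6·R2
  [ 1  -1  0  |  -5/2 ]
  [ 0   1  0  |     2 ]
  [ 0   0  1  |     4 ]
R1 → R1 + R2
  [ 1  0  0  |  -1/2 ]
  [ 0  1  0  |     2 ]
  [ 0  0  1  |     4 ]
Reading off the last column: u = -1/2, v = 2, w = 4.

(-1/2, 2, 4)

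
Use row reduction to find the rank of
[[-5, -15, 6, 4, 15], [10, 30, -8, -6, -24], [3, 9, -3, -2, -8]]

R1 ← -1/5·R1
  [  1   3  -6/5  -4/5   -3 ]
  [ 10  30    -8    -6  -24 ]
  [  3   9    -3    -2   -8 ]
R2 ← R2 − 10·R1
  [ 1  3  -6/5  -4/5  -3 ]
  [ 0  0     4     2   6 ]
  [ 3  9    -3    -2  -8 ]
R3 ← R3 − 3·R1
  [ 1  3  -6/5  -4/5  -3 ]
  [ 0  0     4     2   6 ]
  [ 0  0   3/5   2/5   1 ]
R2 ← 1/4·R2
  [ 1  3  -6/5  -4/5   -3 ]
  [ 0  0     1   1/2  3/2 ]
  [ 0  0   3/5   2/5    1 ]
R3 ← R3 − 3/5·R2
  [ 1  3  -6/5  -4/5    -3 ]
  [ 0  0     1   1/2   3/2 ]
  [ 0  0     0  1/10  1/10 ]
R3 ← 10·R3
  [ 1  3  -6/5  -4/5   -3 ]
  [ 0  0     1   1/2  3/2 ]
  [ 0  0     0     1    1 ]
R2 ← R2 − 1/2·R3
  [ 1  3  -6/5  -4/5  -3 ]
  [ 0  0     1     0   1 ]
  [ 0  0     0     1   1 ]
R1 ← R1 + 4/5·R3
  [ 1  3  -6/5  0  -11/5 ]
  [ 0  0     1  0      1 ]
  [ 0  0     0  1      1 ]
R1 ← R1 + 6/5·R2
  [ 1  3  0  0  -1 ]
  [ 0  0  1  0   1 ]
  [ 0  0  0  1   1 ]
The reduced form has 3 nonzero rows.

rank = 3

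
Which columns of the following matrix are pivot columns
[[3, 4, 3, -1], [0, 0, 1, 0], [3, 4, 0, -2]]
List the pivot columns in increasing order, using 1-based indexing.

Multiply R1 by 1/3.
  [ 1  4/3  1  -1/3 ]
  [ 0    0  1     0 ]
  [ 3    4  0    -2 ]
Subtract 3 times R1 from R3.
  [ 1  4/3   1  -1/3 ]
  [ 0    0   1     0 ]
  [ 0    0  -3    -1 ]
Add 3 times R2 to R3.
  [ 1  4/3  1  -1/3 ]
  [ 0    0  1     0 ]
  [ 0    0  0    -1 ]
Multiply R3 by -1.
  [ 1  4/3  1  -1/3 ]
  [ 0    0  1     0 ]
  [ 0    0  0     1 ]
Add 1/3 times R3 to R1.
  [ 1  4/3  1  0 ]
  [ 0    0  1  0 ]
  [ 0    0  0  1 ]
Subtract R2 from R1.
  [ 1  4/3  0  0 ]
  [ 0    0  1  0 ]
  [ 0    0  0  1 ]
Pivot columns are the columns containing a leading 1.

1, 3, 4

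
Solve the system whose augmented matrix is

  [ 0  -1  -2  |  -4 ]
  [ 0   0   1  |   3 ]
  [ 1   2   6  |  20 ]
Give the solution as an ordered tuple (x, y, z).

ρ1 <=> ρ3
  [ 1   2   6  |  20 ]
  [ 0   0   1  |   3 ]
  [ 0  -1  -2  |  -4 ]
ρ2 <=> ρ3
  [ 1   2   6  |  20 ]
  [ 0  -1  -2  |  -4 ]
  [ 0   0   1  |   3 ]
ρ2 -> -1·ρ2
  [ 1  2  6  |  20 ]
  [ 0  1  2  |   4 ]
  [ 0  0  1  |   3 ]
ρ2 -> ρ2 − 2·ρ3
  [ 1  2  6  |  20 ]
  [ 0  1  0  |  -2 ]
  [ 0  0  1  |   3 ]
ρ1 -> ρ1 − 6·ρ3
  [ 1  2  0  |   2 ]
  [ 0  1  0  |  -2 ]
  [ 0  0  1  |   3 ]
ρ1 -> ρ1 − 2·ρ2
  [ 1  0  0  |   6 ]
  [ 0  1  0  |  -2 ]
  [ 0  0  1  |   3 ]
Reading off the last column: x = 6, y = -2, z = 3.

(6, -2, 3)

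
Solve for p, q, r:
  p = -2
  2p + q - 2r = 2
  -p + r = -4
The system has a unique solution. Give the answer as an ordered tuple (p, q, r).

(-2, -6, -6)

Form the augmented matrix and row-reduce:
  [  1  0   0  |  -2 ]
  [  2  1  -2  |   2 ]
  [ -1  0   1  |  -4 ]
r2 ← r2 − 2·r1
  [  1  0   0  |  -2 ]
  [  0  1  -2  |   6 ]
  [ -1  0   1  |  -4 ]
r3 ← r3 + r1
  [ 1  0   0  |  -2 ]
  [ 0  1  -2  |   6 ]
  [ 0  0   1  |  -6 ]
r2 ← r2 + 2·r3
  [ 1  0  0  |  -2 ]
  [ 0  1  0  |  -6 ]
  [ 0  0  1  |  -6 ]
Reading off the last column: p = -2, q = -6, r = -6.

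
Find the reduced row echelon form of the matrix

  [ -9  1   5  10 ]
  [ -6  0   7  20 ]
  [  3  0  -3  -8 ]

[[1, 0, 0, 4/3], [0, 1, 0, 2], [0, 0, 1, 4]]

Multiply r1 by -1/9.
  [  1  -1/9  -5/9  -10/9 ]
  [ -6     0     7     20 ]
  [  3     0    -3     -8 ]
Add 6 times r1 to r2.
  [ 1  -1/9  -5/9  -10/9 ]
  [ 0  -2/3  11/3   40/3 ]
  [ 3     0    -3     -8 ]
Subtract 3 times r1 from r3.
  [ 1  -1/9  -5/9  -10/9 ]
  [ 0  -2/3  11/3   40/3 ]
  [ 0   1/3  -4/3  -14/3 ]
Multiply r2 by -3/2.
  [ 1  -1/9   -5/9  -10/9 ]
  [ 0     1  -11/2    -20 ]
  [ 0   1/3   -4/3  -14/3 ]
Subtract 1/3 times r2 from r3.
  [ 1  -1/9   -5/9  -10/9 ]
  [ 0     1  -11/2    -20 ]
  [ 0     0    1/2      2 ]
Multiply r3 by 2.
  [ 1  -1/9   -5/9  -10/9 ]
  [ 0     1  -11/2    -20 ]
  [ 0     0      1      4 ]
Add 11/2 times r3 to r2.
  [ 1  -1/9  -5/9  -10/9 ]
  [ 0     1     0      2 ]
  [ 0     0     1      4 ]
Add 5/9 times r3 to r1.
  [ 1  -1/9  0  10/9 ]
  [ 0     1  0     2 ]
  [ 0     0  1     4 ]
Add 1/9 times r2 to r1.
  [ 1  0  0  4/3 ]
  [ 0  1  0    2 ]
  [ 0  0  1    4 ]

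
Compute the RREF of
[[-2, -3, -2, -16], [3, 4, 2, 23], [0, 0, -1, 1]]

[[1, 0, 0, 3], [0, 1, 0, 4], [0, 0, 1, -1]]

r1 ← -1/2·r1
  [ 1  3/2   1   8 ]
  [ 3    4   2  23 ]
  [ 0    0  -1   1 ]
r2 ← r2 − 3·r1
  [ 1   3/2   1   8 ]
  [ 0  -1/2  -1  -1 ]
  [ 0     0  -1   1 ]
r2 ← -2·r2
  [ 1  3/2   1  8 ]
  [ 0    1   2  2 ]
  [ 0    0  -1  1 ]
r3 ← -1·r3
  [ 1  3/2  1   8 ]
  [ 0    1  2   2 ]
  [ 0    0  1  -1 ]
r2 ← r2 − 2·r3
  [ 1  3/2  1   8 ]
  [ 0    1  0   4 ]
  [ 0    0  1  -1 ]
r1 ← r1 − r3
  [ 1  3/2  0   9 ]
  [ 0    1  0   4 ]
  [ 0    0  1  -1 ]
r1 ← r1 − 3/2·r2
  [ 1  0  0   3 ]
  [ 0  1  0   4 ]
  [ 0  0  1  -1 ]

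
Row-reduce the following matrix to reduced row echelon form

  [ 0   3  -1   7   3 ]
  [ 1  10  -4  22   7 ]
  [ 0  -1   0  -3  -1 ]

[[1, 0, 0, 0, -3], [0, 1, 0, 3, 1], [0, 0, 1, 2, 0]]

ρ1 <-> ρ2
  [ 1  10  -4  22   7 ]
  [ 0   3  -1   7   3 ]
  [ 0  -1   0  -3  -1 ]
ρ2 -> 1/3·ρ2
  [ 1  10    -4   22   7 ]
  [ 0   1  -1/3  7/3   1 ]
  [ 0  -1     0   -3  -1 ]
ρ3 -> ρ3 + ρ2
  [ 1  10    -4    22  7 ]
  [ 0   1  -1/3   7/3  1 ]
  [ 0   0  -1/3  -2/3  0 ]
ρ3 -> -3·ρ3
  [ 1  10    -4   22  7 ]
  [ 0   1  -1/3  7/3  1 ]
  [ 0   0     1    2  0 ]
ρ2 -> ρ2 + 1/3·ρ3
  [ 1  10  -4  22  7 ]
  [ 0   1   0   3  1 ]
  [ 0   0   1   2  0 ]
ρ1 -> ρ1 + 4·ρ3
  [ 1  10  0  30  7 ]
  [ 0   1  0   3  1 ]
  [ 0   0  1   2  0 ]
ρ1 -> ρ1 − 10·ρ2
  [ 1  0  0  0  -3 ]
  [ 0  1  0  3   1 ]
  [ 0  0  1  2   0 ]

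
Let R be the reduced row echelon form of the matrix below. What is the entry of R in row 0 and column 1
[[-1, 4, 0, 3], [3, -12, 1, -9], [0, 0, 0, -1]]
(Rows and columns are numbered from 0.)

R1 ← -1·R1
  [ 1   -4  0  -3 ]
  [ 3  -12  1  -9 ]
  [ 0    0  0  -1 ]
R2 ← R2 − 3·R1
  [ 1  -4  0  -3 ]
  [ 0   0  1   0 ]
  [ 0   0  0  -1 ]
R3 ← -1·R3
  [ 1  -4  0  -3 ]
  [ 0   0  1   0 ]
  [ 0   0  0   1 ]
R1 ← R1 + 3·R3
  [ 1  -4  0  0 ]
  [ 0   0  1  0 ]
  [ 0   0  0  1 ]

-4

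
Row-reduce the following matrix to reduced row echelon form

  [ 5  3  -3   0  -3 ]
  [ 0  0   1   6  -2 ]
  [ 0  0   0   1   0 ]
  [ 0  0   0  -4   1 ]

r1 → 1/5·r1
  [ 1  3/5  -3/5   0  -3/5 ]
  [ 0    0     1   6    -2 ]
  [ 0    0     0   1     0 ]
  [ 0    0     0  -4     1 ]
r4 → r4 + 4·r3
  [ 1  3/5  -3/5  0  -3/5 ]
  [ 0    0     1  6    -2 ]
  [ 0    0     0  1     0 ]
  [ 0    0     0  0     1 ]
r2 → r2 + 2·r4
  [ 1  3/5  -3/5  0  -3/5 ]
  [ 0    0     1  6     0 ]
  [ 0    0     0  1     0 ]
  [ 0    0     0  0     1 ]
r1 → r1 + 3/5·r4
  [ 1  3/5  -3/5  0  0 ]
  [ 0    0     1  6  0 ]
  [ 0    0     0  1  0 ]
  [ 0    0     0  0  1 ]
r2 → r2 − 6·r3
  [ 1  3/5  -3/5  0  0 ]
  [ 0    0     1  0  0 ]
  [ 0    0     0  1  0 ]
  [ 0    0     0  0  1 ]
r1 → r1 + 3/5·r2
  [ 1  3/5  0  0  0 ]
  [ 0    0  1  0  0 ]
  [ 0    0  0  1  0 ]
  [ 0    0  0  0  1 ]

[[1, 3/5, 0, 0, 0], [0, 0, 1, 0, 0], [0, 0, 0, 1, 0], [0, 0, 0, 0, 1]]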